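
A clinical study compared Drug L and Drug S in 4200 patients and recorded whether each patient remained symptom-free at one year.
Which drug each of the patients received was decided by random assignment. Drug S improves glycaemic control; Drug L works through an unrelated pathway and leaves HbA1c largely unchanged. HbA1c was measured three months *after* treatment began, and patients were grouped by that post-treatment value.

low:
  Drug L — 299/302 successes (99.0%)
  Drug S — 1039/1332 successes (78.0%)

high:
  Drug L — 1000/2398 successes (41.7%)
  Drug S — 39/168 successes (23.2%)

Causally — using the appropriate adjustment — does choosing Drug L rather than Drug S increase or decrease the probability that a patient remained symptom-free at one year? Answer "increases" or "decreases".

decreases

HbA1c lies on the pathway drug → HbA1c → outcome, so adjusting for it blocks the indirect effect. For the total causal effect of drug, use the unadjusted pooled rates.
Pooled: Drug L 48.1% vs Drug S 71.9%; Drug S is higher overall.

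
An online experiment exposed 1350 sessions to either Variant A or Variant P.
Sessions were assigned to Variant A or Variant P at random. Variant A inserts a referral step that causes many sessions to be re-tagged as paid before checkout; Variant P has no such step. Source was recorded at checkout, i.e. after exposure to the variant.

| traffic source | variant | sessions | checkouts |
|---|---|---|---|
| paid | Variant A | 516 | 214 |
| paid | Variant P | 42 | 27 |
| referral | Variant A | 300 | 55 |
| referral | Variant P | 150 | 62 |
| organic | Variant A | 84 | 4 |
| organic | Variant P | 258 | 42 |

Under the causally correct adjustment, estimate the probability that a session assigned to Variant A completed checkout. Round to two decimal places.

0.30

The traffic source-specific comparison favours Variant P throughout, but the pooled figures favour Variant A. The question is whether to condition on traffic source.
Traffic source lies on the pathway variant → traffic source → outcome, so adjusting for it blocks the indirect effect. For the total causal effect of variant, use the unadjusted pooled rates.
So P(outcome | do(Variant A)) is just the pooled rate for Variant A: 273/900 = 0.303.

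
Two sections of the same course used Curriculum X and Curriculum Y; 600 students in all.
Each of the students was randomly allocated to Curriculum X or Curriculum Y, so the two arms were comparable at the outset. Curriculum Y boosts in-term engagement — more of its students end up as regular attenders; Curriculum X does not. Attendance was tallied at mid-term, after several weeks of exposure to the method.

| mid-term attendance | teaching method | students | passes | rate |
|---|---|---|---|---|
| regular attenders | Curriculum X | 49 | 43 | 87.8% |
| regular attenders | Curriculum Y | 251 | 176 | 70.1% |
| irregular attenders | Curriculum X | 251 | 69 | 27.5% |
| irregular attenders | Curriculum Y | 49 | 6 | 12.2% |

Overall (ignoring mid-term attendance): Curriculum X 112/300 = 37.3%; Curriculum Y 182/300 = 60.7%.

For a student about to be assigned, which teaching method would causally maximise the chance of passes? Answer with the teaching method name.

Curriculum Y

Mid-term attendance lies on the pathway teaching method → mid-term attendance → outcome, so adjusting for it blocks the indirect effect. For the total causal effect of teaching method, use the unadjusted pooled rates.
Pooled: Curriculum X 37.3% vs Curriculum Y 60.7%; Curriculum Y is higher overall.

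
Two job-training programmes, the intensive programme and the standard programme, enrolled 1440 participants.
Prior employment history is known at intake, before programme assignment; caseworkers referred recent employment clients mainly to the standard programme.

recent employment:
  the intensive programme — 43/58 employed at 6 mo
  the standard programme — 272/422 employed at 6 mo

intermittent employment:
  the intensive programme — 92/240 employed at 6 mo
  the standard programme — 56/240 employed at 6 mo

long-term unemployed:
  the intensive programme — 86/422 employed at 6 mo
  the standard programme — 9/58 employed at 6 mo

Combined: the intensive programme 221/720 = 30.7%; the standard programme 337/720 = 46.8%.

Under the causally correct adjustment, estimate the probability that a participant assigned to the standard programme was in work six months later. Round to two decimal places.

0.34

Within every prior employment history level the intensive programme has the higher rate, yet pooled the standard programme does — Simpson's reversal.
Here prior employment history is a common cause — it drives both which programme a case falls under and the outcome. The crude comparison mixes populations; the stratum-specific rates are the causally relevant ones.
Standardising the standard programme to the population prior employment history mix: 0.333·272/422 + 0.333·56/240 + 0.333·9/58 = 0.344.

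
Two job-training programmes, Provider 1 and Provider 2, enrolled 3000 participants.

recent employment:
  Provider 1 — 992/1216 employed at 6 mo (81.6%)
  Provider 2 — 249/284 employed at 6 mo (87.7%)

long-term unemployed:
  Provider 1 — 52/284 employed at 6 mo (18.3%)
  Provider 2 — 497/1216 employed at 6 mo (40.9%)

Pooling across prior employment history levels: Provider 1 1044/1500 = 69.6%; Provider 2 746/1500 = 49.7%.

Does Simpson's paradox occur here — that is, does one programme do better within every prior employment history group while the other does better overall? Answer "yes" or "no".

yes

Within each prior employment history level (recent employment 81.6% vs 87.7%; long-term unemployed 18.3% vs 40.9%), Provider 2 has the higher rate every time. Pooled: 69.6% vs 49.7% — Provider 1 has the higher rate overall. The two comparisons disagree.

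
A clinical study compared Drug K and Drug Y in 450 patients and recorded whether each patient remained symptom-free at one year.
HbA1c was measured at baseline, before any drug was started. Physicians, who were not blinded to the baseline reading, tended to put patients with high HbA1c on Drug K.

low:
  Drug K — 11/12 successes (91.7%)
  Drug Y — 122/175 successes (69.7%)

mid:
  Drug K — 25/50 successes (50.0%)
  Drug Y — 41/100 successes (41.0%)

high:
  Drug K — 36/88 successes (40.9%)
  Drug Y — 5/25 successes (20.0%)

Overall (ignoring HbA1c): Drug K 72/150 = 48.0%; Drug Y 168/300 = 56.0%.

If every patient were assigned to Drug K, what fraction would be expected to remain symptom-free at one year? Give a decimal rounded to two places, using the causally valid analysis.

0.65

The stratified and pooled comparisons disagree (Drug K wins within each HbA1c; Drug Y wins overall), so the answer turns on the causal role of HbA1c.
HbA1c differs across drugs for reasons unrelated to any effect of the drug itself, and it separately predicts the outcome — a classic confounder. We must compare within HbA1c levels.
Standardising Drug K to the population HbA1c mix: 0.416·11/12 + 0.333·25/50 + 0.251·36/88 = 0.650.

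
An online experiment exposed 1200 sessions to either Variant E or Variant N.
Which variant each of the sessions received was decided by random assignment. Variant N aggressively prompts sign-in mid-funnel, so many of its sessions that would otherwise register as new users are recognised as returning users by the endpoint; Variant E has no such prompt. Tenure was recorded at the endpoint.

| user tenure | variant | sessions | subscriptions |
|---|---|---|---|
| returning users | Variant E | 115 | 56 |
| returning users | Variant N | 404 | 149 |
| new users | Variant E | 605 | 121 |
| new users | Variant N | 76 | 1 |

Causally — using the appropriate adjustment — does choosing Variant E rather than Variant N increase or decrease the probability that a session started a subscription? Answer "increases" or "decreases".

decreases

The stratified and pooled comparisons disagree (Variant E wins within each user tenure; Variant N wins overall), so the answer turns on the causal role of user tenure.
User tenure here is a post-treatment variable shaped by the variant; conditioning on it would introduce bias rather than remove it. The overall comparison is the causal one.
Pooled: Variant E 24.6% vs Variant N 31.2%; Variant N is higher overall.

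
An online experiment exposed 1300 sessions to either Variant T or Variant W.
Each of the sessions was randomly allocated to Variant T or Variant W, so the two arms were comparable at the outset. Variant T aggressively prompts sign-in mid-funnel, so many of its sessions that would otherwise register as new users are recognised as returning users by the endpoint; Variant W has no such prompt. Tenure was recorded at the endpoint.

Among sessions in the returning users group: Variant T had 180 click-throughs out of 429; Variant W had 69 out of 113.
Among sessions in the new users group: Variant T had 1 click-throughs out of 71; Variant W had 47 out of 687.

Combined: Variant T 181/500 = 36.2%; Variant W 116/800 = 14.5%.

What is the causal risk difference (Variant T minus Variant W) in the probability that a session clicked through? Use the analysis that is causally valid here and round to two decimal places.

The stratified and pooled comparisons disagree (Variant W wins within each user tenure; Variant T wins overall), so the answer turns on the causal role of user tenure.
User tenure lies on the pathway variant → user tenure → outcome, so adjusting for it blocks the indirect effect. For the total causal effect of variant, use the unadjusted pooled rates.
The causal difference is the pooled difference: 0.362 − 0.145 = +0.217.

+0.22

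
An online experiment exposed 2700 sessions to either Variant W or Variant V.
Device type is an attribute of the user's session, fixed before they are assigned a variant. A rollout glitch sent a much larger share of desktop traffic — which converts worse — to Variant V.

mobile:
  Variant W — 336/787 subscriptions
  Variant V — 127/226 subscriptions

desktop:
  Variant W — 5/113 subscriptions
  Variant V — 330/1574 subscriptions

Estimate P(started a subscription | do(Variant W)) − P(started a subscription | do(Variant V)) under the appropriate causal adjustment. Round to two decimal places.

-0.15

The device type-specific comparison favours Variant V throughout, but the pooled figures favour Variant W. The question is whether to condition on device type.
Device type satisfies the back-door criterion: it is not a descendant of the variant, and it blocks the spurious path from variant to outcome. Adjusting for it (i.e., using the within-device type rates) gives the causal effect.
Adjusting over the population distribution of device type: 0.375·(0.427−0.562) + 0.625·(0.044−0.210) = -0.154.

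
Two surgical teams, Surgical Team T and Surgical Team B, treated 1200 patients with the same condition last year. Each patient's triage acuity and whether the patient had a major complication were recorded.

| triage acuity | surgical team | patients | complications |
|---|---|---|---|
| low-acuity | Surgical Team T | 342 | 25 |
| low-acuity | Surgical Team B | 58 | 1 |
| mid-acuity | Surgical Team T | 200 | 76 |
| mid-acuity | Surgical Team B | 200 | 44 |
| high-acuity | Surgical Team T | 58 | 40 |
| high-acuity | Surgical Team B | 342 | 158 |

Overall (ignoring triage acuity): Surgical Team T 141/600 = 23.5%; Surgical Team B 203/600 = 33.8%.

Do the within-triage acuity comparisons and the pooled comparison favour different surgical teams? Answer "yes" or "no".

Within each triage acuity level (low-acuity 7.3% vs 1.7%; mid-acuity 38.0% vs 22.0%; high-acuity 69.0% vs 46.2%), Surgical Team B has the lower rate every time. Pooled: 23.5% vs 33.8% — Surgical Team T has the lower rate overall. The two comparisons disagree.

yes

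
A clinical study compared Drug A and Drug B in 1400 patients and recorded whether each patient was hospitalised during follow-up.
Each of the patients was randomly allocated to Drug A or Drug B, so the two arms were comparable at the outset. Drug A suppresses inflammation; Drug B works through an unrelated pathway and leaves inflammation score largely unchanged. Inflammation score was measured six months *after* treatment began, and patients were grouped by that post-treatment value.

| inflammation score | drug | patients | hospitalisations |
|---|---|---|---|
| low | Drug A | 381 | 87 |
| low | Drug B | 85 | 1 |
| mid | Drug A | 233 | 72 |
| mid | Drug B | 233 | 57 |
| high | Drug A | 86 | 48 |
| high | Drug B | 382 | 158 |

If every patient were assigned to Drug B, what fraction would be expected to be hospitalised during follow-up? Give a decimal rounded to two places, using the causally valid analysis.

0.31

Because the drug influences inflammation score, inflammation score is a post-treatment mediator, not a confounder. Stratifying on it would bias the estimate; the causal effect is the crude pooled difference.
So P(outcome | do(Drug B)) is just the pooled rate for Drug B: 216/700 = 0.309.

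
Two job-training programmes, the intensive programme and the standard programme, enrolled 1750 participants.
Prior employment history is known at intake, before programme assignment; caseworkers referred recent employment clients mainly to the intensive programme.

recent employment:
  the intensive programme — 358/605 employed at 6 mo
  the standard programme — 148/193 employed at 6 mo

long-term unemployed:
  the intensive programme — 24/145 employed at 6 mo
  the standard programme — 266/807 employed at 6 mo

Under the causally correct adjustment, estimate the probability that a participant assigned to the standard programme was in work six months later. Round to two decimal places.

0.53

the standard programme is higher inside every prior employment history stratum but the intensive programme is higher in aggregate. Whether to stratify depends on how prior employment history relates to the programme.
Prior employment history satisfies the back-door criterion: it is not a descendant of the programme, and it blocks the spurious path from programme to outcome. Adjusting for it (i.e., using the within-prior employment history rates) gives the causal effect.
Standardising the standard programme to the population prior employment history mix: 0.456·148/193 + 0.544·266/807 = 0.529.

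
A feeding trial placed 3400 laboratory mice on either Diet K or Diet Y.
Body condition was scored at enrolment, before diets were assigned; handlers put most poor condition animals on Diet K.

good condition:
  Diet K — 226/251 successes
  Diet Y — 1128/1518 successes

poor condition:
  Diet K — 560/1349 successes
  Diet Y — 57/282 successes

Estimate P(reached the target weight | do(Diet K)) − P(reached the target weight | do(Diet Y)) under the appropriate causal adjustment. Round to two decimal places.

Starting body condition satisfies the back-door criterion: it is not a descendant of the diet, and it blocks the spurious path from diet to outcome. Adjusting for it (i.e., using the within-starting body condition rates) gives the causal effect.
Adjusting over the population distribution of starting body condition: 0.520·(0.900−0.743) + 0.480·(0.415−0.202) = +0.184.

+0.18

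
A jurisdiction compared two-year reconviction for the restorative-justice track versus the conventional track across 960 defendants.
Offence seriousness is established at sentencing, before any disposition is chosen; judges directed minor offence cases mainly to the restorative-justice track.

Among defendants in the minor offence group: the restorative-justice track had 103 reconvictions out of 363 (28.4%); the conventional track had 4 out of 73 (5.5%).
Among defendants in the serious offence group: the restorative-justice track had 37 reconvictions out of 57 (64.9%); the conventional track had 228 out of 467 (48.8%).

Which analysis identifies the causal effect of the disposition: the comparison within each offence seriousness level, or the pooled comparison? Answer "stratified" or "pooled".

Offence seriousness is set before the disposition has any effect — it is not caused by the disposition — and it independently drives the outcome. That makes it a confounder, so the causal comparison is within offence seriousness levels.
Within each level — minor offence: 28.4% vs 5.5%; serious offence: 64.9% vs 48.8% — the conventional track is lower every time.

stratified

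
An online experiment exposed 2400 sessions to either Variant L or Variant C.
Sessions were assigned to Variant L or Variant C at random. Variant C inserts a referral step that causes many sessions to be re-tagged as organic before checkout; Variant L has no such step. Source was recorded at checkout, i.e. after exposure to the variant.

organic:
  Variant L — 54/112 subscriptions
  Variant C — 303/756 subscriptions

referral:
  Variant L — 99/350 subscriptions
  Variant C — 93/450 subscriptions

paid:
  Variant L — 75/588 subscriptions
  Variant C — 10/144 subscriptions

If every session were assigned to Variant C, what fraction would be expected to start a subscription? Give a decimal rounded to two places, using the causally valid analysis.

0.30

Traffic source here is a post-treatment variable shaped by the variant; conditioning on it would introduce bias rather than remove it. The overall comparison is the causal one.
So P(outcome | do(Variant C)) is just the pooled rate for Variant C: 406/1350 = 0.301.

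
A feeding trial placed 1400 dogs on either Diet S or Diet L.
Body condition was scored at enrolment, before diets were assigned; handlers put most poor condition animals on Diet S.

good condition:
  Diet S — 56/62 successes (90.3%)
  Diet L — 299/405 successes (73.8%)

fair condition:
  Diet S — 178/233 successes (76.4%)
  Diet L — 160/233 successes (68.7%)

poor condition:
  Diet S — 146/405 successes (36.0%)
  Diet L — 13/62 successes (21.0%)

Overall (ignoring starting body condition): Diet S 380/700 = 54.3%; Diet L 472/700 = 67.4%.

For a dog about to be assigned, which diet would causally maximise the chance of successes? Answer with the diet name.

Within every starting body condition level Diet S has the higher rate, yet pooled Diet L does — Simpson's reversal.
The imbalance in starting body condition arose from how dogs were allocated, not from anything the diet did; and starting body condition independently affects the outcome. The pooled gap is confounded — condition on starting body condition.
Within each level — good condition: 90.3% vs 73.8%; fair condition: 76.4% vs 68.7%; poor condition: 36.0% vs 21.0% — Diet S is higher every time.

Diet S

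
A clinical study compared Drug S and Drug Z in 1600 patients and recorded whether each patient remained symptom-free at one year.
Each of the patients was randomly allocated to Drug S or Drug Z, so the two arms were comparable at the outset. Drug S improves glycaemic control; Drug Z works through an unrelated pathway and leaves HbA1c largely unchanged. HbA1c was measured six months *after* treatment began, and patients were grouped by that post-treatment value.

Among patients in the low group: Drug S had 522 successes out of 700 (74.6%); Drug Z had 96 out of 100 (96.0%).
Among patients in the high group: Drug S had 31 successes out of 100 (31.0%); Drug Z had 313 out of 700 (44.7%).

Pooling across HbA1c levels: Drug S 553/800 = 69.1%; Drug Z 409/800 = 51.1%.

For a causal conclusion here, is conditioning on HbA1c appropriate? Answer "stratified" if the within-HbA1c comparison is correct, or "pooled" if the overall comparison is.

pooled

The HbA1c-specific comparison favours Drug Z throughout, but the pooled figures favour Drug S. The question is whether to condition on HbA1c.
HbA1c lies on the pathway drug → HbA1c → outcome, so adjusting for it blocks the indirect effect. For the total causal effect of drug, use the unadjusted pooled rates.
Pooled: Drug S 69.1% vs Drug Z 51.1%; Drug S is higher overall.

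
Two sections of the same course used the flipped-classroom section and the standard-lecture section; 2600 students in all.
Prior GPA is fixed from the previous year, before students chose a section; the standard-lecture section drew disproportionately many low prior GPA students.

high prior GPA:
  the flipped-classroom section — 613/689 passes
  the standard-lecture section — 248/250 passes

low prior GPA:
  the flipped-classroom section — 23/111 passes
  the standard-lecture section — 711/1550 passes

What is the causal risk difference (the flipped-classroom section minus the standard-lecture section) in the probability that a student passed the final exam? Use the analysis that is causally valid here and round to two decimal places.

Here prior GPA band is a common cause — it drives both which teaching method a case falls under and the outcome. The crude comparison mixes populations; the stratum-specific rates are the causally relevant ones.
Adjusting over the population distribution of prior GPA band: 0.361·(0.890−0.992) + 0.639·(0.207−0.459) = -0.198.

-0.20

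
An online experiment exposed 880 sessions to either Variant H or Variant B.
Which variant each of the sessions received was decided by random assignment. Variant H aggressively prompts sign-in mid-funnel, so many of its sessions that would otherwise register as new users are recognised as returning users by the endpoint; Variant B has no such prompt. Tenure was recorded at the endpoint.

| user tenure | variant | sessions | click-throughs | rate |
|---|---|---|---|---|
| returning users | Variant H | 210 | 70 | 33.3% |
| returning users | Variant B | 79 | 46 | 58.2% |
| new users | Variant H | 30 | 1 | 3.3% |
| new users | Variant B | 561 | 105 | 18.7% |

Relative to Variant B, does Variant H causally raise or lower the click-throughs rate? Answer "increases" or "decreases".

User tenure here is a post-treatment variable shaped by the variant; conditioning on it would introduce bias rather than remove it. The overall comparison is the causal one.
Pooled: Variant H 29.6% vs Variant B 23.6%; Variant H is higher overall.

increases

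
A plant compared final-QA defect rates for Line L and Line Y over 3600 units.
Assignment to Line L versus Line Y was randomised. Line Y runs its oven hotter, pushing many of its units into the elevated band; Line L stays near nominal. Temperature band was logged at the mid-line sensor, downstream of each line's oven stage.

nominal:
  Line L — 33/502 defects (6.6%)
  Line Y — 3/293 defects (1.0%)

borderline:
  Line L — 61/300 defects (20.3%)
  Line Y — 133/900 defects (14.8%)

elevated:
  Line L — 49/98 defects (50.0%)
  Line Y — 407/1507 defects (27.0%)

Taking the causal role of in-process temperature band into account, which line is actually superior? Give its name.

In-process temperature band is downstream of the line. One should not condition on a consequence of treatment, so the overall rates are the right comparison.
Pooled: Line L 15.9% vs Line Y 20.1%; Line L is lower overall.

Line L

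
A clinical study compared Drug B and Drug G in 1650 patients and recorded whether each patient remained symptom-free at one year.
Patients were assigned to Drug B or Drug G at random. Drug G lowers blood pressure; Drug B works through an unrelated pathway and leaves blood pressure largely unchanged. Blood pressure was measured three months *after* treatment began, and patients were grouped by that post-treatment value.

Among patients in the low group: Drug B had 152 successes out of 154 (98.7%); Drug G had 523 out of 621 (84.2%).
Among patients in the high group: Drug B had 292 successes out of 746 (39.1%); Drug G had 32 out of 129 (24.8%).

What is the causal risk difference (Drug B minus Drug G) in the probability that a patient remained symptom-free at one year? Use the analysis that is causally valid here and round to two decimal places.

Blood pressure lies on the pathway drug → blood pressure → outcome, so adjusting for it blocks the indirect effect. For the total causal effect of drug, use the unadjusted pooled rates.
The causal difference is the pooled difference: 0.493 − 0.740 = -0.247.

-0.25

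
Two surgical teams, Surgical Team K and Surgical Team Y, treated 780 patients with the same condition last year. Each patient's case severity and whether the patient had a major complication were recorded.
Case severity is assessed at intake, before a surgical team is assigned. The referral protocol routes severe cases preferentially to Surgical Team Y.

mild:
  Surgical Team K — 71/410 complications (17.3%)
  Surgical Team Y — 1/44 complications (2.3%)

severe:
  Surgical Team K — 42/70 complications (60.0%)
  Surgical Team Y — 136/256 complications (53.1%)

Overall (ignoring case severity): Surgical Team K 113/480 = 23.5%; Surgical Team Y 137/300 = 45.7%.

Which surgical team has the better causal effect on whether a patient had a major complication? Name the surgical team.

Case severity differs across surgical teams for reasons unrelated to any effect of the surgical team itself, and it separately predicts the outcome — a classic confounder. We must compare within case severity levels.
Within each level — mild: 17.3% vs 2.3%; severe: 60.0% vs 53.1% — Surgical Team Y is lower every time.

Surgical Team Y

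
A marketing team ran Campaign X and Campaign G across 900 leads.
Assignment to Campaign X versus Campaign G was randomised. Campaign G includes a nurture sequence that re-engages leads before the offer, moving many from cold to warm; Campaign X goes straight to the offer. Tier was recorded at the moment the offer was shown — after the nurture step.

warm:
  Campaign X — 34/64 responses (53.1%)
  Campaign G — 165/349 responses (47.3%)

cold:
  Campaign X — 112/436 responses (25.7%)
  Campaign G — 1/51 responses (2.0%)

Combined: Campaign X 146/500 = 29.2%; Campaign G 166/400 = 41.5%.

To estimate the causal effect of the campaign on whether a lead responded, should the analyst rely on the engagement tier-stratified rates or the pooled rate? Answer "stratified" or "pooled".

Engagement tier is recorded after the campaign and is itself shifted by it — it sits on the causal path from campaign to outcome. Conditioning on a mediator would strip out part of the effect we want; the pooled comparison gives the total causal effect.
Pooled: Campaign X 29.2% vs Campaign G 41.5%; Campaign G is higher overall.

pooled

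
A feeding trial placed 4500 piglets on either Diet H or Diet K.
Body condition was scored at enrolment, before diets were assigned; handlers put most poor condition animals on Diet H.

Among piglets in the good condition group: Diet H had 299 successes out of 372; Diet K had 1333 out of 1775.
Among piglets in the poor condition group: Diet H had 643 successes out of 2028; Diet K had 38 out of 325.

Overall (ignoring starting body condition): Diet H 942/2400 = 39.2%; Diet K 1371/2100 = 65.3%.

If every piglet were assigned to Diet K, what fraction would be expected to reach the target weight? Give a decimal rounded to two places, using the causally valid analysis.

0.42

Within every starting body condition level Diet H has the higher rate, yet pooled Diet K does — Simpson's reversal.
The imbalance in starting body condition arose from how piglets were allocated, not from anything the diet did; and starting body condition independently affects the outcome. The pooled gap is confounded — condition on starting body condition.
Standardising Diet K to the population starting body condition mix: 0.477·1333/1775 + 0.523·38/325 = 0.419.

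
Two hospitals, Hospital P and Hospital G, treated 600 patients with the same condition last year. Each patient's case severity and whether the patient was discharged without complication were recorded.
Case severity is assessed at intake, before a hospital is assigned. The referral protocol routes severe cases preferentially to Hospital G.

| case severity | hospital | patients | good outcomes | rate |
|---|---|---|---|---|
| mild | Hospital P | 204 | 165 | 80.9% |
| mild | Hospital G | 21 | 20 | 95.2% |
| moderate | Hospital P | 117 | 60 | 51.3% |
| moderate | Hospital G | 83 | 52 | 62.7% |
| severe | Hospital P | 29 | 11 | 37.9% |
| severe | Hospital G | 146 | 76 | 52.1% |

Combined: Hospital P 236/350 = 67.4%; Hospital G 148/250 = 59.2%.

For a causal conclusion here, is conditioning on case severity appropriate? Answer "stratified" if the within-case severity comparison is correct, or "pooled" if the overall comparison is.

stratified

Case severity satisfies the back-door criterion: it is not a descendant of the hospital, and it blocks the spurious path from hospital to outcome. Adjusting for it (i.e., using the within-case severity rates) gives the causal effect.
Within each level — mild: 80.9% vs 95.2%; moderate: 51.3% vs 62.7%; severe: 37.9% vs 52.1% — Hospital G is higher every time.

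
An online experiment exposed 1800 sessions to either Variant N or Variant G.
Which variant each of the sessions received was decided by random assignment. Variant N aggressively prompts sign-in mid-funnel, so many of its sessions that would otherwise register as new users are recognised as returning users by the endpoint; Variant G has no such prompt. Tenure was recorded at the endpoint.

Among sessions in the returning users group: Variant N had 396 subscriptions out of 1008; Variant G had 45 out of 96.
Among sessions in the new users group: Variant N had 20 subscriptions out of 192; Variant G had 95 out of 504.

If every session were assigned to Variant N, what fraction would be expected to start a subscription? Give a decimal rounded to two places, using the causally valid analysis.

User tenure here is a post-treatment variable shaped by the variant; conditioning on it would introduce bias rather than remove it. The overall comparison is the causal one.
So P(outcome | do(Variant N)) is just the pooled rate for Variant N: 416/1200 = 0.347.

0.35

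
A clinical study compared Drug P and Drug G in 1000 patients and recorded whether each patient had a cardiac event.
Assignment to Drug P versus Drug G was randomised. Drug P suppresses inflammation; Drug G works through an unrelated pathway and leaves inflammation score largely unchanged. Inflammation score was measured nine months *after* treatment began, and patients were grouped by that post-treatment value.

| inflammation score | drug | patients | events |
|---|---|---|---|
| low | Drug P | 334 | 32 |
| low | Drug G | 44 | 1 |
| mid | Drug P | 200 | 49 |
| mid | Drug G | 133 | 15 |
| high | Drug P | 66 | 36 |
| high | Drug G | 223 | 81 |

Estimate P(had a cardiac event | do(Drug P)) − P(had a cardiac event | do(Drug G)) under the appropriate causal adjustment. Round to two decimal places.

-0.05

Drug G is lower inside every inflammation score stratum but Drug P is lower in aggregate. Whether to stratify depends on how inflammation score relates to the drug.
Inflammation score is downstream of the drug. One should not condition on a consequence of treatment, so the overall rates are the right comparison.
The causal difference is the pooled difference: 0.195 − 0.242 = -0.048.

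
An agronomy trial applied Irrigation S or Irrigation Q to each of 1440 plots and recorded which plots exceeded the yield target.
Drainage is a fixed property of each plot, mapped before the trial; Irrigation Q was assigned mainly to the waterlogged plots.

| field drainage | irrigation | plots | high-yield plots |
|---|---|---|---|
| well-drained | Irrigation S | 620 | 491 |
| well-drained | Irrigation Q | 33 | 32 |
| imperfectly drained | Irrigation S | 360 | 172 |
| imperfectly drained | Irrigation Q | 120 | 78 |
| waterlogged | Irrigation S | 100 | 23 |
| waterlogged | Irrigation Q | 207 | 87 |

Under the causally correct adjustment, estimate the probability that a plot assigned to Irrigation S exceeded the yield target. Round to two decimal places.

Within every field drainage level Irrigation Q has the higher rate, yet pooled Irrigation S does — Simpson's reversal.
Here field drainage is a common cause — it drives both which irrigation a case falls under and the outcome. The crude comparison mixes populations; the stratum-specific rates are the causally relevant ones.
Standardising Irrigation S to the population field drainage mix: 0.453·491/620 + 0.333·172/360 + 0.213·23/100 = 0.567.

0.57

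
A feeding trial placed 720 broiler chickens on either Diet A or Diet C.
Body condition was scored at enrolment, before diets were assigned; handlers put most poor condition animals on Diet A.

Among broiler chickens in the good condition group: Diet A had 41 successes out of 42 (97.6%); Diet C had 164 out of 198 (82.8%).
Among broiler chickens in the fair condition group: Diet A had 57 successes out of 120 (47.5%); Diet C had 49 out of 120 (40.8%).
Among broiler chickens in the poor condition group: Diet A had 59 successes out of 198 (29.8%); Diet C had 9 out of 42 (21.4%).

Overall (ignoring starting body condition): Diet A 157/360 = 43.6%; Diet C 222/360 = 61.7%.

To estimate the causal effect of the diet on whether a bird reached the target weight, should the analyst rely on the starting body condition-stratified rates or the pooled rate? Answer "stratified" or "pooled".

The stratified and pooled comparisons disagree (Diet A wins within each starting body condition; Diet C wins overall), so the answer turns on the causal role of starting body condition.
Starting body condition differs across diets for reasons unrelated to any effect of the diet itself, and it separately predicts the outcome — a classic confounder. We must compare within starting body condition levels.
Within each level — good condition: 97.6% vs 82.8%; fair condition: 47.5% vs 40.8%; poor condition: 29.8% vs 21.4% — Diet A is higher every time.

stratified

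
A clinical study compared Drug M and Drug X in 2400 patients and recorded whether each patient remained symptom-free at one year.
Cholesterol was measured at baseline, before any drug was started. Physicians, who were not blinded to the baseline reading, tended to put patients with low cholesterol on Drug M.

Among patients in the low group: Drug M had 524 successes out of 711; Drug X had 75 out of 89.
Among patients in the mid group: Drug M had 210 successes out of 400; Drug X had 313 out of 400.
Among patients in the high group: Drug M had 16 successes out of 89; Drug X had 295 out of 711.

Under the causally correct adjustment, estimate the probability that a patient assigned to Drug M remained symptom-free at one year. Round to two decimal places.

0.48

Drug X is higher inside every cholesterol stratum but Drug M is higher in aggregate. Whether to stratify depends on how cholesterol relates to the drug.
Cholesterol satisfies the back-door criterion: it is not a descendant of the drug, and it blocks the spurious path from drug to outcome. Adjusting for it (i.e., using the within-cholesterol rates) gives the causal effect.
Standardising Drug M to the population cholesterol mix: 0.333·524/711 + 0.333·210/400 + 0.333·16/89 = 0.481.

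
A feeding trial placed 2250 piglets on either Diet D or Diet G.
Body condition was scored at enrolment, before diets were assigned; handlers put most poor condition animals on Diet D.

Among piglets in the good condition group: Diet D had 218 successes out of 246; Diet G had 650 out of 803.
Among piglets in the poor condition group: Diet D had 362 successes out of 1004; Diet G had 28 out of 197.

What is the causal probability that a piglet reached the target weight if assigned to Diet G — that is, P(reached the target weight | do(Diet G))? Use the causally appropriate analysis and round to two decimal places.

Diet D is higher inside every starting body condition stratum but Diet G is higher in aggregate. Whether to stratify depends on how starting body condition relates to the diet.
Nothing the diet does changes starting body condition; the imbalance is an allocation artefact. With starting body condition also predicting the outcome, the pooled figure is confounded, and the within-stratum comparison is the causal one.
Standardising Diet G to the population starting body condition mix: 0.466·650/803 + 0.534·28/197 = 0.453.

0.45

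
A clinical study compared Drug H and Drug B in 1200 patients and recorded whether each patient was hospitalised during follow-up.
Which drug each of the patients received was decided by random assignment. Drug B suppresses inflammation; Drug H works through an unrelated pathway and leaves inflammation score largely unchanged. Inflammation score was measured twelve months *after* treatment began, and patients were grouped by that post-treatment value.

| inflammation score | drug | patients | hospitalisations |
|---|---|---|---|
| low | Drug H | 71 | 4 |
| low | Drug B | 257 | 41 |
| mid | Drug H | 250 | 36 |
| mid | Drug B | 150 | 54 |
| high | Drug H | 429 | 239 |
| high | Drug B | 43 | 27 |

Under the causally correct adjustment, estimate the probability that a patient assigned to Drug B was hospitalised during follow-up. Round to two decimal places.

0.27

Inflammation score is recorded after the drug and is itself shifted by it — it sits on the causal path from drug to outcome. Conditioning on a mediator would strip out part of the effect we want; the pooled comparison gives the total causal effect.
So P(outcome | do(Drug B)) is just the pooled rate for Drug B: 122/450 = 0.271.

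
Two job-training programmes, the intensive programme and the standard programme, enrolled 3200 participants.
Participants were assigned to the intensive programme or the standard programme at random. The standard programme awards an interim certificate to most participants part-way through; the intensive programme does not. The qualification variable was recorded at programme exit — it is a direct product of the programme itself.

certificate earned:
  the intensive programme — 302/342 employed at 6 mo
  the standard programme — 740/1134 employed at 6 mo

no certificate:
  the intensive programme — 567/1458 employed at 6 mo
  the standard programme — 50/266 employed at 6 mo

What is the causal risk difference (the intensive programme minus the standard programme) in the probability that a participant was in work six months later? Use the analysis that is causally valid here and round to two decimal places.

Within every qualification attained during the programme level the intensive programme has the higher rate, yet pooled the standard programme does — Simpson's reversal.
The distribution of qualification attained during the programme is itself part of what the programme does — it is an intermediate outcome. Holding it fixed would remove that part of the effect; the total effect is the pooled difference.
The causal difference is the pooled difference: 0.483 − 0.564 = -0.082.

-0.08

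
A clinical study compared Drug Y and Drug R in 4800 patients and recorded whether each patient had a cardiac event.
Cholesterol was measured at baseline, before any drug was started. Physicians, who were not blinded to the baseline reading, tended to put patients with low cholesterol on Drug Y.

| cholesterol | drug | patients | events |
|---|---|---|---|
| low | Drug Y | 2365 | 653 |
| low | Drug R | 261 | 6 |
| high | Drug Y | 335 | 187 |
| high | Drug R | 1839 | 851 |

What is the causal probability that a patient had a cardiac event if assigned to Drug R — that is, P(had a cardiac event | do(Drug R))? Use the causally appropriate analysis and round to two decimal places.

0.22

Cholesterol differs across drugs for reasons unrelated to any effect of the drug itself, and it separately predicts the outcome — a classic confounder. We must compare within cholesterol levels.
Standardising Drug R to the population cholesterol mix: 0.547·6/261 + 0.453·851/1839 = 0.222.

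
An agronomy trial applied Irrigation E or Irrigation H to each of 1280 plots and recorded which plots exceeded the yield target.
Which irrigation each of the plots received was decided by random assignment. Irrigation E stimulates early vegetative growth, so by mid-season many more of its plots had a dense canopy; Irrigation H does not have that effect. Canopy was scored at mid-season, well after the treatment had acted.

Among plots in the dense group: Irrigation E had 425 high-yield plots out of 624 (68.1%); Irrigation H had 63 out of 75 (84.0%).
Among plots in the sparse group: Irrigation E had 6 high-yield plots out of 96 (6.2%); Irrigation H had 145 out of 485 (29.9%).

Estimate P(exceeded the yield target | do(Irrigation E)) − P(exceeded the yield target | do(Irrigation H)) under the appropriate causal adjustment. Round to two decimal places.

Within every mid-season canopy level Irrigation H has the higher rate, yet pooled Irrigation E does — Simpson's reversal.
Mid-season canopy here is a post-treatment variable shaped by the irrigation; conditioning on it would introduce bias rather than remove it. The overall comparison is the causal one.
The causal difference is the pooled difference: 0.599 − 0.371 = +0.227.

+0.23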